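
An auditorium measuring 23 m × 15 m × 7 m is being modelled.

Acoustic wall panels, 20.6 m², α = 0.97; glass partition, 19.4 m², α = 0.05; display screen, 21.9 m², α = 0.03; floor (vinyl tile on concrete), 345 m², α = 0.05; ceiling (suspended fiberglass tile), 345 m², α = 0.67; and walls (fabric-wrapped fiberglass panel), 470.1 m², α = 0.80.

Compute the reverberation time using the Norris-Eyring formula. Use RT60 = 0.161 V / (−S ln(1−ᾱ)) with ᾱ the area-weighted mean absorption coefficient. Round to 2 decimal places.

0.42 s

Total surface area S = 20.6 + 19.4 + 21.9 + 345 + 345 + 470.1 = 1222.0 m².
Σ(Sᵢαᵢ) = 20.6·0.97 + 19.4·0.05 + 21.9·0.03 + 345·0.05 + 345·0.67 + 470.1·0.80 = 646.089.
ᾱ = 646.089 / 1222.0 = 0.5287.
−S·ln(1−ᾱ) = −1222.0 × ln(1 − 0.5287) = 919.262.
V = 23 × 15 × 7 = 2415 m³.
RT60 = 0.161 × 2415 / 919.262 = 0.42 s.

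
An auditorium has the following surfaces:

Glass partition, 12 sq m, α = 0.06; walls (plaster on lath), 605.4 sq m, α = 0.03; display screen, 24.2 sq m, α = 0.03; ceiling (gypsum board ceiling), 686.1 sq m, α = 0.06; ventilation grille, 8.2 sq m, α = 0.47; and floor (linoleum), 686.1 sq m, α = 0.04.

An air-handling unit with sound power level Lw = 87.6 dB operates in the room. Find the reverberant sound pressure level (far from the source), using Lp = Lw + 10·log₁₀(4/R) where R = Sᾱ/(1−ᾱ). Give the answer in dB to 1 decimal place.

73.8 dB

A = 92.072 sabins; S = 2022.0 sq m.
ᾱ = 92.072/2022.0 = 0.0455; R = Sᾱ/(1−ᾱ) = 92.072/(1−0.0455) = 96.461 sq m.
Lp = Lw + 10 log₁₀(4/R) = 87.6 -13.82 = 73.8 dB.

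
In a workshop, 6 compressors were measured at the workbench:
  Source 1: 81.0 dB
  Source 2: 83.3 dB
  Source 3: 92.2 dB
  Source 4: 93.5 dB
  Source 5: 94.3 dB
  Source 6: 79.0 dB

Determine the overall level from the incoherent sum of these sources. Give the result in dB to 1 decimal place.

Σ 10^(Lᵢ/10) = 7.009e+09.
Back to dB: 10·log₁₀ Σ = 98.5 dB.

98.5 dB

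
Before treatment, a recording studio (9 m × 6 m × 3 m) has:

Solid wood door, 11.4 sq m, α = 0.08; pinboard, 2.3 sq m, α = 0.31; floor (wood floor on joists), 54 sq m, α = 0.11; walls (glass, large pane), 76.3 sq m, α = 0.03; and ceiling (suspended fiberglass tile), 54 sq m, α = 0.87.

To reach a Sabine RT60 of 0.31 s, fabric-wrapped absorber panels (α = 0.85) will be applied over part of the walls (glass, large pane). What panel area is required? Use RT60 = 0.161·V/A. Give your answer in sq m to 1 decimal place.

A₁ = Σ Sᵢαᵢ = 11.4*0.08 + 2.3*0.31 + 54*0.11 + 76.3*0.03 + 54*0.87 = 56.834 sabins.
Required A₂ = 0.161·162/0.31 = 84.135 sabins.
ΔA needed = 84.135 − 56.834 = 27.301 sabins.
Each sq m of panel replacing the walls (glass, large pane) adds (0.85 − 0.03) = 0.82 sabins.
Area = ΔA/Δα = 27.301/0.82 = 33.3 sq m.

33.3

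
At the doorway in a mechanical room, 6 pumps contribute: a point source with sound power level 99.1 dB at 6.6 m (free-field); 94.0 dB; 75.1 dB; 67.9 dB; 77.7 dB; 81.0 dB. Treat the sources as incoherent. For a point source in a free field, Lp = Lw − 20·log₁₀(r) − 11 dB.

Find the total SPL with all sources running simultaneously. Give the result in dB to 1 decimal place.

Source at 6.6 m: Lp = 99.1 − 20·log₁₀(6.6) − 11 = 71.7 dB.
Σ 10^(Lᵢ/10) = 2.75e+09.
Back to dB: 10·log₁₀ Σ = 94.4 dB.

94.4 dB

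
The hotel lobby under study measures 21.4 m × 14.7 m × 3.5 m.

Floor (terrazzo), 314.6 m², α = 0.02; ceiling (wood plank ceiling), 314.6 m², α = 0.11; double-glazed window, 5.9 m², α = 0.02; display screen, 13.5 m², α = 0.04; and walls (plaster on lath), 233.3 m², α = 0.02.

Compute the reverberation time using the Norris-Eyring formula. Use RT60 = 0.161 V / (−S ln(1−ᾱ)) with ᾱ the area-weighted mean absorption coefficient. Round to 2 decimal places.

3.73 s

S = Σ Sᵢ = 881.9 m².
Absorption A = 314.6·0.02 + 314.6·0.11 + 5.9·0.02 + 13.5·0.04 + 233.3·0.02 = 46.222 sabins.
Mean coefficient ᾱ = A/S = 0.0524.
−S·ln(1−ᾱ) = −881.9 × ln(1 − 0.0524) = 47.466.
V = 21.4 × 14.7 × 3.5 = 1101.03 m³.
RT60 = 0.161 × 1101.03 / 47.466 = 3.73 s.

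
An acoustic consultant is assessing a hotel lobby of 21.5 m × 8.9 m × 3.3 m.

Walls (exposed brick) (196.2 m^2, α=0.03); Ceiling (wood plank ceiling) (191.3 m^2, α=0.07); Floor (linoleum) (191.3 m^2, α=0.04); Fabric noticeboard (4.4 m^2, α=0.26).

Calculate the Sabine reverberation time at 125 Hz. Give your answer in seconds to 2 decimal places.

3.62 sec

Equivalent absorption area: A = 196.2*0.03 + 191.3*0.07 + 191.3*0.04 + 4.4*0.26 = 28.073 m^2.
Room volume: 631.455 m³.
T = 0.161 V/A = 0.161·631.455/28.073 = 3.62 s.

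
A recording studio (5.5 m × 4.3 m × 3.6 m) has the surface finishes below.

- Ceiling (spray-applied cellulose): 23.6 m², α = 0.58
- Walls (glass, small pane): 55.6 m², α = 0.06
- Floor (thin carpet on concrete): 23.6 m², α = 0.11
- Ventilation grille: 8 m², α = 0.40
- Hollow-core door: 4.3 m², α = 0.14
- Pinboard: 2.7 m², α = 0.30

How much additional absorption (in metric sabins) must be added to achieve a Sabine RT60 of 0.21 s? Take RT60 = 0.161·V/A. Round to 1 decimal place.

41.0 sabins

Equivalent absorption area: A₁ = 23.6·0.58 + 55.6·0.06 + 23.6·0.11 + 8·0.40 + 4.3·0.14 + 2.7·0.30 = 24.232 m².
For T = 0.21 s, need A₂ = 0.161·V/T = 0.161·85.14/0.21 = 65.274 sabins.
Additional absorption ΔA = 65.274 − 24.232 = 41.0 sabins.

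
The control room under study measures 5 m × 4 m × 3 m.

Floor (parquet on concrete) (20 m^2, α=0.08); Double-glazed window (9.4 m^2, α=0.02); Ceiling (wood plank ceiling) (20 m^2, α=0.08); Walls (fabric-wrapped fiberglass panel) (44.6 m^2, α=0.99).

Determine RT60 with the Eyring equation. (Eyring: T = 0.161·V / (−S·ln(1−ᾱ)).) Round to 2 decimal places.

0.15 s

Total surface area S = 20 + 9.4 + 20 + 44.6 = 94.0 m^2.
Σ(Sᵢαᵢ) = 20·0.08 + 9.4·0.02 + 20·0.08 + 44.6·0.99 = 47.542.
Mean coefficient ᾱ = A/S = 0.5058.
Eyring denominator: −S ln(1−ᾱ) = 66.253.
V = 5 × 4 × 3 = 60 m³.
RT60 = 0.161 × 60 / 66.253 = 0.15 s.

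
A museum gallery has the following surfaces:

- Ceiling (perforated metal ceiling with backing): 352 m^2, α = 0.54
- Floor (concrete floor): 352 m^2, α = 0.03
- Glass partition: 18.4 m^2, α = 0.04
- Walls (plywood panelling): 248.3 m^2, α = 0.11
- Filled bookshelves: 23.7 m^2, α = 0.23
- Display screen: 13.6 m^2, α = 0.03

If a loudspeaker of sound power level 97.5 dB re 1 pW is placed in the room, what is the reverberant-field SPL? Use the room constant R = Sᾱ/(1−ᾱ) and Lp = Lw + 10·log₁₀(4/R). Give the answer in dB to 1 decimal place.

Σ(Sᵢαᵢ) = 352·0.54 + 352·0.03 + 18.4·0.04 + 248.3·0.11 + 23.7·0.23 + 13.6·0.03 = 234.548; total area S = 1008.0 m^2.
ᾱ = 0.2327, so room constant R = A/(1−ᾱ) = 305.680 m^2.
Lp = 97.5 + 10·log₁₀(4/305.680) = 97.5 + (-18.83) = 78.7 dB.

78.7 dB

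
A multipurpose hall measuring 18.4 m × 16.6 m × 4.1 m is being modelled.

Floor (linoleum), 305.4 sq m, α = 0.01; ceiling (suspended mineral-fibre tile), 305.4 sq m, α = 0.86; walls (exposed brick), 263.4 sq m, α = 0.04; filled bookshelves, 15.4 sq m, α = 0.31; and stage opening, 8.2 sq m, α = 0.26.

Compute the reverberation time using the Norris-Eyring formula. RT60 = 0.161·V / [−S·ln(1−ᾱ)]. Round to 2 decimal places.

S = Σ Sᵢ = 897.8 sq m.
Σ(Sᵢαᵢ) = 305.4·0.01 + 305.4·0.86 + 263.4·0.04 + 15.4·0.31 + 8.2·0.26 = 283.140.
Mean coefficient ᾱ = A/S = 0.3154.
Eyring denominator: −S ln(1−ᾱ) = 340.195.
V = 18.4 × 16.6 × 4.1 = 1252.304 m³.
RT60 = 0.161 × 1252.304 / 340.195 = 0.59 s.

0.59 s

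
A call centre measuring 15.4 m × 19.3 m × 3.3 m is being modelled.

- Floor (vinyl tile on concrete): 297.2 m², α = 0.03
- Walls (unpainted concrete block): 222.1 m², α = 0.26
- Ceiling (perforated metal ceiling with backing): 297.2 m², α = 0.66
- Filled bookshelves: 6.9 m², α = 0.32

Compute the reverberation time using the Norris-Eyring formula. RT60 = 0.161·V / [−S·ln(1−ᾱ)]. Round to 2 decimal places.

0.49 s

Total surface area S = 297.2 + 222.1 + 297.2 + 6.9 = 823.4 m².
Σ(Sᵢαᵢ) = 297.2×0.03 + 222.1×0.26 + 297.2×0.66 + 6.9×0.32 = 265.022.
Mean coefficient ᾱ = A/S = 0.3219.
Eyring denominator: −S ln(1−ᾱ) = 319.858.
V = 15.4 × 19.3 × 3.3 = 980.826 m³.
RT60 = 0.161 × 980.826 / 319.858 = 0.49 s.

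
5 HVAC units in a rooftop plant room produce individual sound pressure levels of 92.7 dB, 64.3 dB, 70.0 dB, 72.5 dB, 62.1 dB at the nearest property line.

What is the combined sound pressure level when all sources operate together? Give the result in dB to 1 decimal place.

Sum in the linear (power) domain: Σ 10^(Lᵢ/10) = 10^(92.7/10) + 10^(64.3/10) + 10^(70.0/10) + 10^(72.5/10) + 10^(62.1/10) = 1.894e+09.
L_total = 10·log₁₀(1.894e+09) = 92.8 dB.

92.8 dB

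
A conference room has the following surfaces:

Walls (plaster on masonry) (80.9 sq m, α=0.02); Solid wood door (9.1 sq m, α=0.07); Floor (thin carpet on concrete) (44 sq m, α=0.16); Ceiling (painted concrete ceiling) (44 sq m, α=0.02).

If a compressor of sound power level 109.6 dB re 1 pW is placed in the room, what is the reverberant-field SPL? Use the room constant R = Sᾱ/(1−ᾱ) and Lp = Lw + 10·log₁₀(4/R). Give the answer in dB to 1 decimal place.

105.3 dB

Σ(Sᵢαᵢ) = 80.9·0.02 + 9.1·0.07 + 44·0.16 + 44·0.02 = 10.175; total area S = 178.0 sq m.
ᾱ = 10.175/178.0 = 0.0572; R = Sᾱ/(1−ᾱ) = 10.175/(1−0.0572) = 10.792 sq m.
Lp = 109.6 + 10·log₁₀(4/10.792) = 109.6 + (-4.31) = 105.3 dB.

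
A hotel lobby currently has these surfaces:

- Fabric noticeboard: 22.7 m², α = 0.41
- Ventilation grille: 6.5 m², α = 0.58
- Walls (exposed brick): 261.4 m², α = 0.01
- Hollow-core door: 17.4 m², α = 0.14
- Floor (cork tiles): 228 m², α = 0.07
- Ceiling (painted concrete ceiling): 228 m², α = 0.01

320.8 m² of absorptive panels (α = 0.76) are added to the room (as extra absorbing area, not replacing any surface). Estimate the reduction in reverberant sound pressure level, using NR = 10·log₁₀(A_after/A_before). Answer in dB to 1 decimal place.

8.9 dB

Summing Sᵢαᵢ: 9.307 + 3.770 + 2.614 + 2.436 + 15.960 + 2.280 → A_before = 36.367 sabins.
Treatment contributes 320.8·0.76 = 243.808 sabins.
A_after = 36.367 + 243.808 = 280.175 sabins.
Reduction = 10 log₁₀(A_after/A_before) = 10 log₁₀(7.7041) = 8.9 dB.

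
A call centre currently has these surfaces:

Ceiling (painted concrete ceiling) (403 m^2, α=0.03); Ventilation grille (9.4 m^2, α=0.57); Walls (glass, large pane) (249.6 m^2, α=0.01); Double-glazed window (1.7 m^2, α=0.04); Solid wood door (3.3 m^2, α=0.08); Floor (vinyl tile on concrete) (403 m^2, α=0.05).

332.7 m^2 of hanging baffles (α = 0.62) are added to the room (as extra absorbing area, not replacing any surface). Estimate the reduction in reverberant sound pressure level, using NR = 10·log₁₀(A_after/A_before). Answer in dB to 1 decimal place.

Equivalent absorption area: A_before = 403*0.03 + 9.4*0.57 + 249.6*0.01 + 1.7*0.04 + 3.3*0.08 + 403*0.05 = 40.426 m^2.
Treatment contributes 332.7·0.62 = 206.274 sabins.
A_after = 40.426 + 206.274 = 246.700 sabins.
Reduction = 10 log₁₀(A_after/A_before) = 10 log₁₀(6.1025) = 7.9 dB.

7.9 dB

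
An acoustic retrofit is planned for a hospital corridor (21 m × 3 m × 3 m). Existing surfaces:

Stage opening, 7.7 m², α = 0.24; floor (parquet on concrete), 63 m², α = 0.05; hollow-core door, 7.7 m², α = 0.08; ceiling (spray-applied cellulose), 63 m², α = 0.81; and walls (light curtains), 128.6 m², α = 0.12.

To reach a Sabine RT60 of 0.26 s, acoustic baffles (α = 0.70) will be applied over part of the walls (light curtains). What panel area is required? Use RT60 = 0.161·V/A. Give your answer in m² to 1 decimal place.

77.5

Equivalent absorption area: A₁ = 7.7×0.24 + 63×0.05 + 7.7×0.08 + 63×0.81 + 128.6×0.12 = 72.076 m².
Required A₂ = 0.161·189/0.26 = 117.035 sabins.
ΔA needed = 117.035 − 72.076 = 44.959 sabins.
Net gain per m²: Δα = 0.70 − 0.12 = 0.58.
Area = ΔA/Δα = 44.959/0.58 = 77.5 m².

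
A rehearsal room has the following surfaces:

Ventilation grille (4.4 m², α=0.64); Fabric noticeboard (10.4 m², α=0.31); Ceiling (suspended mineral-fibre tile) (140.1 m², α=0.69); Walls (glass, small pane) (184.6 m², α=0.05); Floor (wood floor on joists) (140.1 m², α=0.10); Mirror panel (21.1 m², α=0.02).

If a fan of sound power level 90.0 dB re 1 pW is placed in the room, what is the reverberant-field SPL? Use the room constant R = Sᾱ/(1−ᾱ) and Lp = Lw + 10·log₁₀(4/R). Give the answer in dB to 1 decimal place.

73.7 dB

Σ(Sᵢαᵢ) = 4.4·0.64 + 10.4·0.31 + 140.1·0.69 + 184.6·0.05 + 140.1·0.10 + 21.1·0.02 = 126.371; total area S = 500.7 m².
ᾱ = 0.2524, so room constant R = A/(1−ᾱ) = 169.036 m².
Lp = Lw + 10 log₁₀(4/R) = 90.0 -16.26 = 73.7 dB.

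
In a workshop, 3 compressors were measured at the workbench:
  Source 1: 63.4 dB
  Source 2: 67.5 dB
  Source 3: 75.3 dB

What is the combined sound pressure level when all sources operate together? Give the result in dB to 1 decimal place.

Σ 10^(Lᵢ/10) = 4.17e+07.
Back to dB: 10·log₁₀ Σ = 76.2 dB.

76.2 dB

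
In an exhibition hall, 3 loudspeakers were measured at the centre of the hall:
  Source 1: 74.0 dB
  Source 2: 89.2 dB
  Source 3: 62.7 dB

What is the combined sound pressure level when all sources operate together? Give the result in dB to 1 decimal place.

Σ 10^(Lᵢ/10) = 8.587e+08.
Back to dB: 10·log₁₀ Σ = 89.3 dB.

89.3 dB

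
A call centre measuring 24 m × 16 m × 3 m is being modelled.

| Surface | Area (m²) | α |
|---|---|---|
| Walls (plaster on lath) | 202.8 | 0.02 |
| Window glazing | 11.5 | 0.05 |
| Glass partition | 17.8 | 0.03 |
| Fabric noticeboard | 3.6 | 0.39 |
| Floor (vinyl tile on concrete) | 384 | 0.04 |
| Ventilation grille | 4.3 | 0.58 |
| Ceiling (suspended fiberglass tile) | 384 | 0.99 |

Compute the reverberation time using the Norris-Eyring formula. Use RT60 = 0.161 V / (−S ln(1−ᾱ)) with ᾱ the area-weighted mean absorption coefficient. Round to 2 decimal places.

Total surface area S = 202.8 + 11.5 + 17.8 + 3.6 + 384 + 4.3 + 384 = 1008.0 m².
Absorption A = 202.8×0.02 + 11.5×0.05 + 17.8×0.03 + 3.6×0.39 + 384×0.04 + 4.3×0.58 + 384×0.99 = 404.583 sabins.
Mean coefficient ᾱ = A/S = 0.4014.
Eyring denominator: −S ln(1−ᾱ) = 517.267.
V = 24 × 16 × 3 = 1152 m³.
T = 0.161·V/[−S·ln(1−ᾱ)] = 0.161·1152/517.267 = 0.36 s.

0.36 seconds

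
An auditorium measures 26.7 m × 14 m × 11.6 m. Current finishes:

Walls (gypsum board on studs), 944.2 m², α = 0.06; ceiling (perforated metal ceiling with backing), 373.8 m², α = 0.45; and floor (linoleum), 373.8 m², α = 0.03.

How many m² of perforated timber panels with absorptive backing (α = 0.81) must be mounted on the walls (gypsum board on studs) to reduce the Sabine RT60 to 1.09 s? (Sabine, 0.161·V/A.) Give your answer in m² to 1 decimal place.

A₁ = Σ Sᵢαᵢ = 944.2*0.06 + 373.8*0.45 + 373.8*0.03 = 236.076 sabins.
V = 4336.08 m³. Target absorption A₂ = 0.161 × 4336.08 / 1.09 = 640.467 sabins.
ΔA needed = 640.467 − 236.076 = 404.391 sabins.
Net gain per m²: Δα = 0.81 − 0.06 = 0.75.
Area = ΔA/Δα = 404.391/0.75 = 539.2 m².

539.2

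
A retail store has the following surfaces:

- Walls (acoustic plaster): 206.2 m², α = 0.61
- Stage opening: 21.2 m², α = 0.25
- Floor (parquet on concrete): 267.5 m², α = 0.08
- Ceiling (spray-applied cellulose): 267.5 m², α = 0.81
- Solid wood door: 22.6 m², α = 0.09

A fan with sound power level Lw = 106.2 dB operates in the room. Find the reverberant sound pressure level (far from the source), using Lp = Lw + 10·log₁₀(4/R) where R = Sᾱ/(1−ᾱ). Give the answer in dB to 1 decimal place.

A = 371.191 sabins; S = 785.0 m².
ᾱ = 371.191/785.0 = 0.4729; R = Sᾱ/(1−ᾱ) = 371.191/(1−0.4729) = 704.214 m².
Lp = 106.2 + 10·log₁₀(4/704.214) = 106.2 + (-22.46) = 83.7 dB.

83.7 dB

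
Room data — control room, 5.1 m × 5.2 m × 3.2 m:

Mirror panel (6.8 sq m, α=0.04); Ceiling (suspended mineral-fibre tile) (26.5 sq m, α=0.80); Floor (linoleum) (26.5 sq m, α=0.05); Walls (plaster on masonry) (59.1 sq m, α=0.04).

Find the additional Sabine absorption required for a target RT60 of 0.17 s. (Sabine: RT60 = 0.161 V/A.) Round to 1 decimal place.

55.2 sabins

Summing Sᵢαᵢ: 0.272 + 21.200 + 1.325 + 2.364 → A₁ = 25.161 sabins.
For T = 0.17 s, need A₂ = 0.161·V/T = 0.161·84.864/0.17 = 80.371 sabins.
Additional absorption ΔA = 80.371 − 25.161 = 55.2 sabins.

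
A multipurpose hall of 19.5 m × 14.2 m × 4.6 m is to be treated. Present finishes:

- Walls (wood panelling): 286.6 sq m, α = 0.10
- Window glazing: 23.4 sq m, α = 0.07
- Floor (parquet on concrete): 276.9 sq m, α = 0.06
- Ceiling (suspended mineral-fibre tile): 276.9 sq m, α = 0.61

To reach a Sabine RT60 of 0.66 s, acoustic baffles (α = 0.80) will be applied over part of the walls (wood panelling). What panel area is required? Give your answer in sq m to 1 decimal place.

Total absorption A₁ = 286.6*0.10 + 23.4*0.07 + 276.9*0.06 + 276.9*0.61
  = 28.660 + 1.638 + 16.614 + 168.909 = 215.821 sq m sabins.
V = 1273.74 m³. Target absorption A₂ = 0.161 × 1273.74 / 0.66 = 310.715 sabins.
ΔA needed = 310.715 − 215.821 = 94.894 sabins.
Net gain per sq m: Δα = 0.80 − 0.10 = 0.70.
Panel area = 94.894 / 0.70 = 135.6 sq m.

135.6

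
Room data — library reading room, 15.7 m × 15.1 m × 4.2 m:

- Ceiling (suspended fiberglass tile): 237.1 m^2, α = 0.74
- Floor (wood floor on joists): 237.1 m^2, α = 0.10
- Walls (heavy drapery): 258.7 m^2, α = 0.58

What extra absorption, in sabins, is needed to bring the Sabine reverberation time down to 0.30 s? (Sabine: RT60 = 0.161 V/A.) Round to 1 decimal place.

Total absorption A₁ = 237.1*0.74 + 237.1*0.10 + 258.7*0.58
  = 175.454 + 23.710 + 150.046 = 349.210 m^2 sabins.
For T = 0.30 s, need A₂ = 0.161·V/T = 0.161·995.694/0.30 = 534.356 sabins.
ΔA = A₂ − A₁ = 534.356 − 349.210 = 185.1 sabins.

185.1 sabins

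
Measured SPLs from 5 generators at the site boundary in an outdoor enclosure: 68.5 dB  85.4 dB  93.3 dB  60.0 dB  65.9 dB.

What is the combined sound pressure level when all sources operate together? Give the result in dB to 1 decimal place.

Converting to relative power and adding: 10^(68.5/10) + 10^(85.4/10) + 10^(93.3/10) + 10^(60.0/10) + 10^(65.9/10) = 2.497e+09.
L_total = 10·log₁₀(2.497e+09) = 94.0 dB.

94.0 dB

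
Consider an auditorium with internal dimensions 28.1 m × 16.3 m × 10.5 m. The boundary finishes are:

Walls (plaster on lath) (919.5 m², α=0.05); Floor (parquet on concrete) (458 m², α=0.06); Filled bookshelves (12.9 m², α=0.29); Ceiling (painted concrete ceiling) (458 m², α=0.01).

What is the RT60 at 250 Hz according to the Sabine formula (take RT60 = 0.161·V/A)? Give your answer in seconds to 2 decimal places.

9.47 seconds

A = Σ Sᵢαᵢ = 919.5×0.05 + 458×0.06 + 12.9×0.29 + 458×0.01 = 81.776 sabins.
V = 28.1·16.3·10.5 = 4809.315 m³.
RT60 = 0.161 · V / A = 0.161 × 4809.315 / 81.776 = 9.47 s.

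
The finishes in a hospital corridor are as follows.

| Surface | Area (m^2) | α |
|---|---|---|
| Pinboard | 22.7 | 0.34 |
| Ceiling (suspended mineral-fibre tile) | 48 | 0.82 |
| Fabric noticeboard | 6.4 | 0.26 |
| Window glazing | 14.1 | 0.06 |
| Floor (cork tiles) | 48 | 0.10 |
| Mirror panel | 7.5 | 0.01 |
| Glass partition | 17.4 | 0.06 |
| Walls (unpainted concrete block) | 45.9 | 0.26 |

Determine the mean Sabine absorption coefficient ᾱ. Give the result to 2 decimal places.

0.32

Total surface area S = 210.0 m^2.
A = 22.7×0.34 + 48×0.82 + 6.4×0.26 + 14.1×0.06 + 48×0.10 + 7.5×0.01 + 17.4×0.06 + 45.9×0.26 = 67.441 sabins.
ᾱ = 67.441 / 210.0 = 0.32.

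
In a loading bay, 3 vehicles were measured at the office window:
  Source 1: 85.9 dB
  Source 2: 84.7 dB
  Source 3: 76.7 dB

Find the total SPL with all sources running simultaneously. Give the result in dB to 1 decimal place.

Converting to relative power and adding: 10^(85.9/10) + 10^(84.7/10) + 10^(76.7/10) = 7.309e+08.
L_total = 10·log₁₀(7.309e+08) = 88.6 dB.

88.6 dB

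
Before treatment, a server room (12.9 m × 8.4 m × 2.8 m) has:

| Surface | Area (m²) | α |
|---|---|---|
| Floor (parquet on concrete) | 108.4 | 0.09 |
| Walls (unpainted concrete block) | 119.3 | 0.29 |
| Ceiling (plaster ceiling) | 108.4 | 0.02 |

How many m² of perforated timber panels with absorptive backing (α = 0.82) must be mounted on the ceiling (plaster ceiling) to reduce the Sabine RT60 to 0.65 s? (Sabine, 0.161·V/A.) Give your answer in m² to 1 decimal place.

A₁ = Σ Sᵢαᵢ = 108.4*0.09 + 119.3*0.29 + 108.4*0.02 = 46.521 sabins.
Required A₂ = 0.161·303.408/0.65 = 75.152 sabins.
Absorption to add: 75.152 − 46.521 = 28.631 sabins.
Net gain per m²: Δα = 0.82 − 0.02 = 0.80.
Panel area = 28.631 / 0.80 = 35.8 m².

35.8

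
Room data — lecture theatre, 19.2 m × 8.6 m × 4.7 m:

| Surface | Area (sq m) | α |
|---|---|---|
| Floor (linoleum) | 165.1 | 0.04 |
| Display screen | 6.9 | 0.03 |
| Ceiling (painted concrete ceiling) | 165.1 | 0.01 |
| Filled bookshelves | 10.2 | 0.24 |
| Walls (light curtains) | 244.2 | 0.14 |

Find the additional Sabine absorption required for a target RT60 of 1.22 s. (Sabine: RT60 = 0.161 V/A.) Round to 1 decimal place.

Equivalent absorption area: A₁ = 165.1·0.04 + 6.9·0.03 + 165.1·0.01 + 10.2·0.24 + 244.2·0.14 = 45.098 sq m.
Target A₂ = 0.161·776.064/1.22 = 102.415 sabins (V = 776.064 m³).
Shortfall: 102.415 − 45.098 = 57.3 sabins.

57.3 sabins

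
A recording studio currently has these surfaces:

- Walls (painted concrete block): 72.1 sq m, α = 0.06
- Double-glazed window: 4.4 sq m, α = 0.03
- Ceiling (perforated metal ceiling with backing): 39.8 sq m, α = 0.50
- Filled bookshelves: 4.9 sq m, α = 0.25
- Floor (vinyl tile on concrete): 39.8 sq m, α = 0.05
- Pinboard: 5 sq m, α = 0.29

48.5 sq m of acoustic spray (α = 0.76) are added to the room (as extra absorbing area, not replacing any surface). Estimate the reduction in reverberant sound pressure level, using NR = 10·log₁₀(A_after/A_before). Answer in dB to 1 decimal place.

3.6 dB

Equivalent absorption area: A_before = 72.1·0.06 + 4.4·0.03 + 39.8·0.50 + 4.9·0.25 + 39.8·0.05 + 5·0.29 = 29.023 sq m.
Treatment contributes 48.5·0.76 = 36.860 sabins.
New total A_after = 65.883 sabins.
NR = 10·log₁₀(65.883/29.023) = 3.6 dB.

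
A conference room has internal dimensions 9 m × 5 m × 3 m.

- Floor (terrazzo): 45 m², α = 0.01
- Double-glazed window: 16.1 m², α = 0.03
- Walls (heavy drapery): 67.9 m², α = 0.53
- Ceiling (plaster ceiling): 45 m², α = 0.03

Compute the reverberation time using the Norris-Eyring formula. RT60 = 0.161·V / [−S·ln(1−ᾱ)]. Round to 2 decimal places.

Total surface area S = 45 + 16.1 + 67.9 + 45 = 174.0 m².
Absorption A = 45·0.01 + 16.1·0.03 + 67.9·0.53 + 45·0.03 = 38.270 sabins.
Mean coefficient ᾱ = A/S = 0.2199.
−S·ln(1−ᾱ) = −174.0 × ln(1 − 0.2199) = 43.210.
V = 9 × 5 × 3 = 135 m³.
T = 0.161·V/[−S·ln(1−ᾱ)] = 0.161·135/43.210 = 0.50 s.

0.50 sec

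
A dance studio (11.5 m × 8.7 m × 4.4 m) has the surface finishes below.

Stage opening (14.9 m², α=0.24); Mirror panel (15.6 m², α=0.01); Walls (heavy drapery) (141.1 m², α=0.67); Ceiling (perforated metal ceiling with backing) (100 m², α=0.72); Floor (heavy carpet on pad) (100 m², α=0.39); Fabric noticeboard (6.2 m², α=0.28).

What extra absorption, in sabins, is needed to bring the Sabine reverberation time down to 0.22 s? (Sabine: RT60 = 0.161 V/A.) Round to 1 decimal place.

Equivalent absorption area: A₁ = 14.9·0.24 + 15.6·0.01 + 141.1·0.67 + 100·0.72 + 100·0.39 + 6.2·0.28 = 211.005 m².
V = 440.22 m³. Required absorption A₂ = 0.161 × 440.22 / 0.22 = 322.161 sabins.
Shortfall: 322.161 − 211.005 = 111.2 sabins.

111.2 sabins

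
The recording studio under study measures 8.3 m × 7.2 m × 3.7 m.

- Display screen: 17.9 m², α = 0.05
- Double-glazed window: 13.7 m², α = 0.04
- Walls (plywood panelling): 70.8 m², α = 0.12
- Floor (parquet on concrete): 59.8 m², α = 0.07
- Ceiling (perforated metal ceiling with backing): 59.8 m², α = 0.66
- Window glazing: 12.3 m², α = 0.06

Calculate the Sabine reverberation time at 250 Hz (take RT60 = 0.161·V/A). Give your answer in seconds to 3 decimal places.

0.655 s

A = Σ Sᵢαᵢ = 17.9×0.05 + 13.7×0.04 + 70.8×0.12 + 59.8×0.07 + 59.8×0.66 + 12.3×0.06 = 54.331 sabins.
Room volume: 221.112 m³.
T = 0.161 V/A = 0.161·221.112/54.331 = 0.655 s.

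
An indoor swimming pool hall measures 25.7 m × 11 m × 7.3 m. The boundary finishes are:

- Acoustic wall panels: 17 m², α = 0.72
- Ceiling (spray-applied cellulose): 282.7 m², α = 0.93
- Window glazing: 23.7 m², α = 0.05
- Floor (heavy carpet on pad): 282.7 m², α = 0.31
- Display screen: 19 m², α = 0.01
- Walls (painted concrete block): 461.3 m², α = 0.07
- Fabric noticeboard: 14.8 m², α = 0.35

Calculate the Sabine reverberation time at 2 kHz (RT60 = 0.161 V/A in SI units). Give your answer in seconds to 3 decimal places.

A = Σ Sᵢαᵢ = 17×0.72 + 282.7×0.93 + 23.7×0.05 + 282.7×0.31 + 19×0.01 + 461.3×0.07 + 14.8×0.35 = 401.634 sabins.
Room volume: 2063.71 m³.
T = 0.161 V/A = 0.161·2063.71/401.634 = 0.827 s.

0.827 s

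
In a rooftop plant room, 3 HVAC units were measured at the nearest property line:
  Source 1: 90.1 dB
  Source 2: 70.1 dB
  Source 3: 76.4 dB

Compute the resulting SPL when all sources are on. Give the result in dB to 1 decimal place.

90.3 dB

Σ 10^(Lᵢ/10) = 1.077e+09.
Combined level = 10 log₁₀(1.077e+09) = 90.3 dB.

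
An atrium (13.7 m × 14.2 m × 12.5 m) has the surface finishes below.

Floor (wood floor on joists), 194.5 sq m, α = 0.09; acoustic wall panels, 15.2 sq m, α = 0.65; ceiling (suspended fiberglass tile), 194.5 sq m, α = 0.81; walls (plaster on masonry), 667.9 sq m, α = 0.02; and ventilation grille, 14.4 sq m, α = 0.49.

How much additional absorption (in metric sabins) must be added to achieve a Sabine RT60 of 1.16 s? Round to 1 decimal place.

A₁ = Σ Sᵢαᵢ = 194.5·0.09 + 15.2·0.65 + 194.5·0.81 + 667.9·0.02 + 14.4·0.49 = 205.344 sabins.
V = 2431.75 m³. Required absorption A₂ = 0.161 × 2431.75 / 1.16 = 337.510 sabins.
Additional absorption ΔA = 337.510 − 205.344 = 132.2 sabins.

132.2 sabins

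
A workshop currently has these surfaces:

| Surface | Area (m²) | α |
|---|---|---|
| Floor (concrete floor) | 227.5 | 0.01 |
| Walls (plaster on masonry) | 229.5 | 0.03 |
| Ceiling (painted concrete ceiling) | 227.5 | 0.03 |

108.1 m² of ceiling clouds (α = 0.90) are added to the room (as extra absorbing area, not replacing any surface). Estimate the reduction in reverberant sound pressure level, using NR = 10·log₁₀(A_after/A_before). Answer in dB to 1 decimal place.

8.5 dB

Equivalent absorption area: A_before = 227.5·0.01 + 229.5·0.03 + 227.5·0.03 = 15.985 m².
Added absorption = 108.1 × 0.90 = 97.290 sabins.
A_after = 15.985 + 97.290 = 113.275 sabins.
NR = 10·log₁₀(113.275/15.985) = 8.5 dB.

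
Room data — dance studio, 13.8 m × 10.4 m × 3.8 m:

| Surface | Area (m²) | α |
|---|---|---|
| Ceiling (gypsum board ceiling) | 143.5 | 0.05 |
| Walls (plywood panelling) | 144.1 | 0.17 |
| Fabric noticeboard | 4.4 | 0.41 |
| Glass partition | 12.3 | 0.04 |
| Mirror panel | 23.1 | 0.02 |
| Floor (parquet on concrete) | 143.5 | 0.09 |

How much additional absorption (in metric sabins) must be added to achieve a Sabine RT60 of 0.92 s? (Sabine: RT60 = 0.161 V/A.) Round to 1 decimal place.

A₁ = Σ Sᵢαᵢ = 143.5·0.05 + 144.1·0.17 + 4.4·0.41 + 12.3·0.04 + 23.1·0.02 + 143.5·0.09 = 47.345 sabins.
Target A₂ = 0.161·545.376/0.92 = 95.441 sabins (V = 545.376 m³).
Additional absorption ΔA = 95.441 − 47.345 = 48.1 sabins.

48.1 sabins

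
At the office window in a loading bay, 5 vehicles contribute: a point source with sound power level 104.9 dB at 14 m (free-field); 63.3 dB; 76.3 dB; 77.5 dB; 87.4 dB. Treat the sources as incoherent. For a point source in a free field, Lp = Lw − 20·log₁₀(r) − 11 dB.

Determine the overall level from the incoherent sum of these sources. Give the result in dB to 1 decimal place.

88.2 dB

Source at 14 m: Lp = 104.9 − 20·log₁₀(14) − 11 = 71.0 dB.
Sum in the linear (power) domain: Σ 10^(Lᵢ/10) = 10^(71.0/10) + 10^(63.3/10) + 10^(76.3/10) + 10^(77.5/10) + 10^(87.4/10) = 6.632e+08.
Combined level = 10 log₁₀(6.632e+08) = 88.2 dB.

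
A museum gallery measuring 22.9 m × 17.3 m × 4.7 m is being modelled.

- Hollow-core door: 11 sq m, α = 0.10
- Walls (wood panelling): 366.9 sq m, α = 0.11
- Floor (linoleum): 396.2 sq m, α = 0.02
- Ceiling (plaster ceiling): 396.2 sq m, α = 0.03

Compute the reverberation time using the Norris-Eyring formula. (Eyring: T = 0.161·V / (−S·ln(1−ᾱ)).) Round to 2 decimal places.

4.76 s

Total surface area S = 11 + 366.9 + 396.2 + 396.2 = 1170.3 sq m.
Absorption A = 11×0.10 + 366.9×0.11 + 396.2×0.02 + 396.2×0.03 = 61.269 sabins.
Mean coefficient ᾱ = A/S = 0.0524.
−S·ln(1−ᾱ) = −1170.3 × ln(1 − 0.0524) = 62.989.
V = 22.9 × 17.3 × 4.7 = 1861.999 m³.
RT60 = 0.161 × 1861.999 / 62.989 = 4.76 s.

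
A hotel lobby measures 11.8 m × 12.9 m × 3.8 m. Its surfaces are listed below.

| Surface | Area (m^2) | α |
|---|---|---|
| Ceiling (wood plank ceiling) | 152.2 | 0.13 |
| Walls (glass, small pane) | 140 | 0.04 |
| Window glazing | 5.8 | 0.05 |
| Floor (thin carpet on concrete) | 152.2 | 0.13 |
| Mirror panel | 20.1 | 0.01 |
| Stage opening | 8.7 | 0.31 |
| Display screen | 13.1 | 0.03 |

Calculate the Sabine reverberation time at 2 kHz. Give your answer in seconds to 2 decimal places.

1.91 seconds

Equivalent absorption area: A = 152.2×0.13 + 140×0.04 + 5.8×0.05 + 152.2×0.13 + 20.1×0.01 + 8.7×0.31 + 13.1×0.03 = 48.753 m^2.
Room volume: 578.436 m³.
T = 0.161 V/A = 0.161·578.436/48.753 = 1.91 s.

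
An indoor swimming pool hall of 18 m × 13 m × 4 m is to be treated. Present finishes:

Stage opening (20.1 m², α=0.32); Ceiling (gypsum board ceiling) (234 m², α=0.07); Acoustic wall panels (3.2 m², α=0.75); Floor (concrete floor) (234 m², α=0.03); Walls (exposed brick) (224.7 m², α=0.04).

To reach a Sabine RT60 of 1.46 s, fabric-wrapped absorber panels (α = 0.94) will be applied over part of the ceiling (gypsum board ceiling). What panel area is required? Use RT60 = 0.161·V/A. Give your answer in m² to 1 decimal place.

Summing Sᵢαᵢ: 6.432 + 16.380 + 2.400 + 7.020 + 8.988 → A₁ = 41.220 sabins.
V = 936 m³. Target absorption A₂ = 0.161 × 936 / 1.46 = 103.216 sabins.
ΔA needed = 103.216 − 41.220 = 61.996 sabins.
Net gain per m²: Δα = 0.94 − 0.07 = 0.87.
Area = ΔA/Δα = 61.996/0.87 = 71.3 m².

71.3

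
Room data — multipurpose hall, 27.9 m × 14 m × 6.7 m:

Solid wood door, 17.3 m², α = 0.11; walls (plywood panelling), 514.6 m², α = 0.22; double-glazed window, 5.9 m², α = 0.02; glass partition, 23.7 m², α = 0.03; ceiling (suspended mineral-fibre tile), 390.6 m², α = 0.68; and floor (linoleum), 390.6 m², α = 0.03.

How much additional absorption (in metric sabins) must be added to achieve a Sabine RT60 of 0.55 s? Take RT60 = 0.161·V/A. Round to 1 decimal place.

372.8 sabins

Total absorption A₁ = 17.3·0.11 + 514.6·0.22 + 5.9·0.02 + 23.7·0.03 + 390.6·0.68 + 390.6·0.03
  = 1.903 + 113.212 + 0.118 + 0.711 + 265.608 + 11.718 = 393.270 m² sabins.
V = 2617.02 m³. Required absorption A₂ = 0.161 × 2617.02 / 0.55 = 766.073 sabins.
Shortfall: 766.073 − 393.270 = 372.8 sabins.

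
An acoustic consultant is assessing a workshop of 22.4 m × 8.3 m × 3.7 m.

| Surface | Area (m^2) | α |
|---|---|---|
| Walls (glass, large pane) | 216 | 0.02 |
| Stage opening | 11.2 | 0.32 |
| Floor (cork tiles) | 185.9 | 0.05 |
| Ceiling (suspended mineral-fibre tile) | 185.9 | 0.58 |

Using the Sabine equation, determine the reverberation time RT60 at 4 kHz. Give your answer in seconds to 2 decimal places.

Equivalent absorption area: A = 216*0.02 + 11.2*0.32 + 185.9*0.05 + 185.9*0.58 = 125.021 m^2.
V = 22.4·8.3·3.7 = 687.904 m³.
T = 0.161 V/A = 0.161·687.904/125.021 = 0.89 s.

0.89 seconds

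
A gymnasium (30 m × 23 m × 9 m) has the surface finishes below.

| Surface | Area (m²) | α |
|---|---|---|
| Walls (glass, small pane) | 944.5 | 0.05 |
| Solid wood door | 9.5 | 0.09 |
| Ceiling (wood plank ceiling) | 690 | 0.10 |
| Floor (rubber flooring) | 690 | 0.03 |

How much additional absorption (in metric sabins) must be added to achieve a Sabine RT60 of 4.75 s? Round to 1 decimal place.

72.7 sabins

Total absorption A₁ = 944.5·0.05 + 9.5·0.09 + 690·0.10 + 690·0.03
  = 47.225 + 0.855 + 69.000 + 20.700 = 137.780 m² sabins.
Target A₂ = 0.161·6210/4.75 = 210.486 sabins (V = 6210 m³).
Additional absorption ΔA = 210.486 − 137.780 = 72.7 sabins.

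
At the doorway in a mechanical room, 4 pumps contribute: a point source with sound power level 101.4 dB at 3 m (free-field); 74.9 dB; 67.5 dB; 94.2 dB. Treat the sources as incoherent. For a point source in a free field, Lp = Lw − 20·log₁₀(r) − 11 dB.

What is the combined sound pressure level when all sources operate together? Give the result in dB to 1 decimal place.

94.5 dB

Source at 3 m: Lp = 101.4 − 20·log₁₀(3) − 11 = 80.9 dB.
Converting to relative power and adding: 10^(80.9/10) + 10^(74.9/10) + 10^(67.5/10) + 10^(94.2/10) = 2.79e+09.
Combined level = 10 log₁₀(2.79e+09) = 94.5 dB.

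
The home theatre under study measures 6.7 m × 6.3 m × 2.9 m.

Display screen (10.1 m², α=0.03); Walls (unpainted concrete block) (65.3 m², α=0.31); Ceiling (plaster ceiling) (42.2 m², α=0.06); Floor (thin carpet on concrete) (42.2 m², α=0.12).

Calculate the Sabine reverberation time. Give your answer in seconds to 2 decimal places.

Equivalent absorption area: A = 10.1·0.03 + 65.3·0.31 + 42.2·0.06 + 42.2·0.12 = 28.142 m².
V = 6.7·6.3·2.9 = 122.409 m³.
RT60 = 0.161 · V / A = 0.161 × 122.409 / 28.142 = 0.70 s.

0.70 s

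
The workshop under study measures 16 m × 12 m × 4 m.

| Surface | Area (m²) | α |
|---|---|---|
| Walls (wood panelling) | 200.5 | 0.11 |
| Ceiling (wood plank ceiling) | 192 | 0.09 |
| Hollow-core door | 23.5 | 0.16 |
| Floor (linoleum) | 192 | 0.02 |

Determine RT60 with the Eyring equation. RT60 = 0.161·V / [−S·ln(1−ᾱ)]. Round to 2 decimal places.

2.53 s

Total surface area S = 200.5 + 192 + 23.5 + 192 = 608.0 m².
Absorption A = 200.5·0.11 + 192·0.09 + 23.5·0.16 + 192·0.02 = 46.935 sabins.
ᾱ = 46.935 / 608.0 = 0.0772.
−S·ln(1−ᾱ) = −608.0 × ln(1 − 0.0772) = 48.848.
V = 16 × 12 × 4 = 768 m³.
T = 0.161·V/[−S·ln(1−ᾱ)] = 0.161·768/48.848 = 2.53 s.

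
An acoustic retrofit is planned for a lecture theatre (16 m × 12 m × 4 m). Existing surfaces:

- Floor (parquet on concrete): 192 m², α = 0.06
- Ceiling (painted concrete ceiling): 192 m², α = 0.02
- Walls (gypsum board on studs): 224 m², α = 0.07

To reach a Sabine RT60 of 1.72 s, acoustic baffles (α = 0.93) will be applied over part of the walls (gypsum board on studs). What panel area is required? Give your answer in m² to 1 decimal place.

47.5

Equivalent absorption area: A₁ = 192·0.06 + 192·0.02 + 224·0.07 = 31.040 m².
V = 768 m³. Target absorption A₂ = 0.161 × 768 / 1.72 = 71.888 sabins.
ΔA needed = 71.888 − 31.040 = 40.848 sabins.
Each m² of panel replacing the walls (gypsum board on studs) adds (0.93 − 0.07) = 0.86 sabins.
Panel area = 40.848 / 0.86 = 47.5 m².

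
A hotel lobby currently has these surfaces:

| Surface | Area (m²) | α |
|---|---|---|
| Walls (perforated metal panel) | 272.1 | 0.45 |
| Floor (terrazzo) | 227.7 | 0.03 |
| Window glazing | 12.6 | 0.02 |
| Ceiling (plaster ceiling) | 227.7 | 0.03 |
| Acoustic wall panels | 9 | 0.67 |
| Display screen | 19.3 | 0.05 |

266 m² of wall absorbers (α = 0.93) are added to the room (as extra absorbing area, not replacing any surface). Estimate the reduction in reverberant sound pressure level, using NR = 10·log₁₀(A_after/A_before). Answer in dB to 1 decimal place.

4.4 dB

Summing Sᵢαᵢ: 122.445 + 6.831 + 0.252 + 6.831 + 6.030 + 0.965 → A_before = 143.354 sabins.
Added absorption = 266 × 0.93 = 247.380 sabins.
New total A_after = 390.734 sabins.
NR = 10·log₁₀(390.734/143.354) = 4.4 dB.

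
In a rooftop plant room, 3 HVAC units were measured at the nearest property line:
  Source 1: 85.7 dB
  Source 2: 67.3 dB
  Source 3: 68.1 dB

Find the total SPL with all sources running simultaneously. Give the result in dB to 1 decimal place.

Σ 10^(Lᵢ/10) = 3.834e+08.
Combined level = 10 log₁₀(3.834e+08) = 85.8 dB.

85.8 dB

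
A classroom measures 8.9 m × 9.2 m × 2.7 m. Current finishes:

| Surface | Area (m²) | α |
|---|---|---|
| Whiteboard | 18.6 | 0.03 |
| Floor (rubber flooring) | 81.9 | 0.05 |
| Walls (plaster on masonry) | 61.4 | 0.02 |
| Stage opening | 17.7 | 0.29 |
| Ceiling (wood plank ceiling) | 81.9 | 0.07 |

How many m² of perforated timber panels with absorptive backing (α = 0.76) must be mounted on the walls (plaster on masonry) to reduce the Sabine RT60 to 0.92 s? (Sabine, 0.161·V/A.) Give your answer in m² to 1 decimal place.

Total absorption A₁ = 18.6*0.03 + 81.9*0.05 + 61.4*0.02 + 17.7*0.29 + 81.9*0.07
  = 0.558 + 4.095 + 1.228 + 5.133 + 5.733 = 16.747 m² sabins.
V = 221.076 m³. Target absorption A₂ = 0.161 × 221.076 / 0.92 = 38.688 sabins.
ΔA needed = 38.688 − 16.747 = 21.941 sabins.
Each m² of panel replacing the walls (plaster on masonry) adds (0.76 − 0.02) = 0.74 sabins.
Panel area = 21.941 / 0.74 = 29.7 m².

29.7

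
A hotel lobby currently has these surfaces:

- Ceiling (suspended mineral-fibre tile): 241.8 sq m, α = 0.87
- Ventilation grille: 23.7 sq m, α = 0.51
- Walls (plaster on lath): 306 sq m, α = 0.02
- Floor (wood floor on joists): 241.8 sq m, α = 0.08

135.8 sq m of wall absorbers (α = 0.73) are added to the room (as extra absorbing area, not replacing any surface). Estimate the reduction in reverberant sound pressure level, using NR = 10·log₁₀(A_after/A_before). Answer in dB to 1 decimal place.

Equivalent absorption area: A_before = 241.8·0.87 + 23.7·0.51 + 306·0.02 + 241.8·0.08 = 247.917 sq m.
Added absorption = 135.8 × 0.73 = 99.134 sabins.
New total A_after = 347.051 sabins.
Reduction = 10 log₁₀(A_after/A_before) = 10 log₁₀(1.3999) = 1.5 dB.

1.5 dB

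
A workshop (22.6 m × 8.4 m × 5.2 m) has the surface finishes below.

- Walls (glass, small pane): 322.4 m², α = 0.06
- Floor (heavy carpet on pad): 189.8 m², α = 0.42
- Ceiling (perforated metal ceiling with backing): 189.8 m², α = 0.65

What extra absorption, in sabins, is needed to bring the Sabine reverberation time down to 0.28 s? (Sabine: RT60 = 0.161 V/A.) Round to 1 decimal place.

345.2 sabins

Equivalent absorption area: A₁ = 322.4*0.06 + 189.8*0.42 + 189.8*0.65 = 222.430 m².
V = 987.168 m³. Required absorption A₂ = 0.161 × 987.168 / 0.28 = 567.622 sabins.
Shortfall: 567.622 − 222.430 = 345.2 sabins.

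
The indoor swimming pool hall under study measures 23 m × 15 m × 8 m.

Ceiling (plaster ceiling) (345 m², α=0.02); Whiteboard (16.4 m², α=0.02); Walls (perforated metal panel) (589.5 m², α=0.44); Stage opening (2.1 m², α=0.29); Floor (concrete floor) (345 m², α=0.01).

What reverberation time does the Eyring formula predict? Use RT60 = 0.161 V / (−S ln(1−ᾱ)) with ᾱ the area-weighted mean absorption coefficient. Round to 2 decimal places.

S = Σ Sᵢ = 1298.0 m².
Absorption A = 345×0.02 + 16.4×0.02 + 589.5×0.44 + 2.1×0.29 + 345×0.01 = 270.667 sabins.
ᾱ = 270.667 / 1298.0 = 0.2085.
Eyring denominator: −S ln(1−ᾱ) = 303.505.
V = 23 × 15 × 8 = 2760 m³.
RT60 = 0.161 × 2760 / 303.505 = 1.46 s.

1.46 seconds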